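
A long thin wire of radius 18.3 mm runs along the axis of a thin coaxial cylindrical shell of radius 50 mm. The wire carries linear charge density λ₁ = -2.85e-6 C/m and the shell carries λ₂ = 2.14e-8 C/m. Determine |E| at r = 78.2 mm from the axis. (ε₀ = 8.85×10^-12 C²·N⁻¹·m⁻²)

E ≈ 6.50e5 N/C

By cylindrical symmetry E is radial; use a coaxial Gaussian cylinder of radius 78.2 mm and length L (r > 50 mm, enclosing both).
λ_enc = λ₁ + λ₂ = (-2.85×10^-6) + (2.14e-8) = -2.829×10^-6 C/m.
Gauss's law: E·2πrL = λ_enc L/ε₀.
E = |λ_enc|/(2πε₀r) = (2.829×10^-6)/(2π·8.85×10^-12·0.0782) = 6.50×10^5 N/C.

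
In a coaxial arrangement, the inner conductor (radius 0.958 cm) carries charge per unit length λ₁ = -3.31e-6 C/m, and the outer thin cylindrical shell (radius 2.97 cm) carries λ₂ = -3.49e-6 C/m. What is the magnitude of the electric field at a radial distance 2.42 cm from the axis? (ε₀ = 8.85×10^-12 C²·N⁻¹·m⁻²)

2.46e6 N/C

Choose a coaxial cylinder of radius r = 2.42 cm (arbitrary length L) as the Gaussian surface (between the conductors, 0.958 cm < r < 2.97 cm).
The shell at 2.97 cm lies outside the Gaussian surface, so λ_enc = λ₁ = -3.31e-6 C/m.
Since E is radial and uniform over the curved surface, Φ = E·2πrL = Q_enc/ε₀ = λ_enc L/ε₀.
E = |λ_enc|/(2πε₀r) = (3.31e-6)/(2π·8.85×10^-12·0.0242) = 2.46e6 N/C.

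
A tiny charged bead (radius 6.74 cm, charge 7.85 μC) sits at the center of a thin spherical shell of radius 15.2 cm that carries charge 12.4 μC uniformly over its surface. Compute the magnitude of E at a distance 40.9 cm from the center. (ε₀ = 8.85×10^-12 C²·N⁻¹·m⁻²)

|E| = 1.09×10^6 N/C

Use a concentric Gaussian sphere at r = 40.9 cm (r > 15.2 cm, enclosing both).
Q_enc = (7.85 μC) + (12.4 μC) = 2.025e-5 C.
Gauss's law: E·4πr² = Q_enc/ε₀.
E = |Q_enc|/(4πε₀r²) = (2.025×10^-5)/(4π·8.85×10^-12·(0.409)²) = 1.09e6 N/C.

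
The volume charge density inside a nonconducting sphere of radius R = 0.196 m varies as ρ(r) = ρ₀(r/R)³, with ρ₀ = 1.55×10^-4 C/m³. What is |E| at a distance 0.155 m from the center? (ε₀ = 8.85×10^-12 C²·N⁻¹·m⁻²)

E = 2.24×10^5 V/m

By spherical symmetry E is radial; choose a Gaussian sphere of radius r = 0.155 m (r < R).
Integrate the density: Q_enc = 4π ∫₀^r ρ₀(r'/R)^3 r'² dr' = 4πρ₀ r^6/(6·R³) = 5.979e-7 C.
By Gauss's law, ∮E·dA = E·4πr² = Q_enc/ε₀.
E = |Q_enc|/(4πε₀r²) = (5.979e-7)/(4π·8.85×10^-12·(0.155)²) = 2.24×10^5 N/C.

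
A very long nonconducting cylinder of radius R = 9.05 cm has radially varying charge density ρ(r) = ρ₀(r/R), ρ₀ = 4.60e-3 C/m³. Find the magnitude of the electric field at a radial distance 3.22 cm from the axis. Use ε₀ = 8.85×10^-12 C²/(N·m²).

Take a coaxial cylindrical Gaussian surface of radius r = 3.22 cm and length L (r < R).
Integrating ρ over the cross-section to radius r: λ_enc = (2πρ₀/R) ∫₀^r r'^2 dr' = 2πρ₀ r^3/(3·R) = 3.554×10^-6 C/m.
Since E is radial and uniform over the curved surface, Φ = E·2πrL = Q_enc/ε₀ = λ_enc L/ε₀.
E = |λ_enc|/(2πε₀r) = (3.554×10^-6)/(2π·8.85×10^-12·0.0322) = 1.98e6 N/C.

|E| = 1.98×10^6 N/C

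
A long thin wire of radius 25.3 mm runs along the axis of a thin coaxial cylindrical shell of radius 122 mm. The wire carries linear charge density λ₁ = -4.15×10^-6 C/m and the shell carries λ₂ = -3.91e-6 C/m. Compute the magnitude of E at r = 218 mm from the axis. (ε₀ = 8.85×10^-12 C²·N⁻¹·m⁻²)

6.65e5 V/m

Choose a coaxial cylinder of radius r = 218 mm (arbitrary length L) as the Gaussian surface (r > 122 mm, enclosing both).
λ_enc = λ₁ + λ₂ = (-4.15e-6) + (-3.91×10^-6) = -8.06e-6 C/m.
Applying ∮E·dA = Q_enc/ε₀ with the end caps contributing no flux:
E = |λ_enc|/(2πε₀r) = (8.06×10^-6)/(2π·8.85×10^-12·0.218) = 6.65×10^5 N/C.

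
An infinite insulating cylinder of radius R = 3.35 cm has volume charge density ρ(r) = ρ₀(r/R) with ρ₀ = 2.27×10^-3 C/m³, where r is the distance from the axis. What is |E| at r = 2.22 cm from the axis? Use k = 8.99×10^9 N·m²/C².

By cylindrical symmetry E is radial; use a coaxial Gaussian cylinder of radius 2.22 cm and length L (r < R).
λ_enc = ∫₀^r ρ(r')·2πr' dr' = (2πρ₀/R)·r^3/3 = 1.553×10^-6 C/m.
By Gauss's law (flux through the curved wall only), E·2πrL = λ_enc L/ε₀.
E = 2k|λ_enc|/r = 2(8.99×10^9)(1.553e-6)/(0.0222) = 1.26e6 N/C.

|E| ≈ 1.26×10^6 V/m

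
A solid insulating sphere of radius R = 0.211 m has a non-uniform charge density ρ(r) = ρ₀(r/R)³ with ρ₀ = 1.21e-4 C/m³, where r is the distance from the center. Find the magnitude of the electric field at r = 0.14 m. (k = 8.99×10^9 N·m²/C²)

Symmetry ⇒ E = E(r) r̂. Gaussian sphere of radius r = 0.14 m (r < R).
Q_enc = ∫₀^r ρ(r')·4πr'² dr' = (4πρ₀/R³) ∫₀^r r'^5 dr' = 4πρ₀ r^6/(6·R³) = 2.031×10^-7 C.
Since E is radial and uniform over the Gaussian sphere, Φ = E·4πr² = Q_enc/ε₀.
E = k|Q_enc|/r² = (8.99×10^9)(2.031×10^-7)/(0.14)² = 9.32×10^4 N/C.

E ≈ 9.32e4 N/C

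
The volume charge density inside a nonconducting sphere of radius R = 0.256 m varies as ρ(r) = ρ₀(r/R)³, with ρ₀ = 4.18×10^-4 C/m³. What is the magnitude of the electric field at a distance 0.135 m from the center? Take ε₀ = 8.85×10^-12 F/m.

Use a concentric Gaussian sphere at r = 0.135 m (r < R).
Q_enc = ∫₀^r ρ(r')·4πr'² dr' = (4πρ₀/R³) ∫₀^r r'^5 dr' = 4πρ₀ r^6/(6·R³) = 3.159×10^-7 C.
Since E is radial and uniform over the Gaussian sphere, Φ = E·4πr² = Q_enc/ε₀.
E = |Q_enc|/(4πε₀r²) = (3.159×10^-7)/(4π·8.85×10^-12·(0.135)²) = 1.56×10^5 N/C.

E ≈ 1.56×10^5 V/m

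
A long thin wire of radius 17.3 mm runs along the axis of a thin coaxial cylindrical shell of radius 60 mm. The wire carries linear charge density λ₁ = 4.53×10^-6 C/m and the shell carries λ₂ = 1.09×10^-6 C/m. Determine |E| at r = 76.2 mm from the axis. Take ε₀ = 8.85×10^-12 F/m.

By cylindrical symmetry E is radial; use a coaxial Gaussian cylinder of radius 76.2 mm and length L (r > 60 mm, enclosing both).
λ_enc = λ₁ + λ₂ = (4.53e-6) + (1.09e-6) = 5.62e-6 C/m.
Since E is radial and uniform over the curved surface, Φ = E·2πrL = Q_enc/ε₀ = λ_enc L/ε₀.
E = |λ_enc|/(2πε₀r) = (5.62e-6)/(2π·8.85×10^-12·0.0762) = 1.33e6 N/C.

1.33×10^6 N/C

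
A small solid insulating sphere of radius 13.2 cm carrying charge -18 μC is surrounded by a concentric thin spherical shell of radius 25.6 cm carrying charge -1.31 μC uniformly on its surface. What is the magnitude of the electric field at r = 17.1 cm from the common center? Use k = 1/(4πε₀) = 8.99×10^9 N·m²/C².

E = 5.53×10^6 V/m

By spherical symmetry E is radial; choose a Gaussian sphere of radius r = 17.1 cm (between the bodies, 13.2 cm < r < 25.6 cm).
Only the inner charge is enclosed; the outer shell contributes nothing inside itself. Q_enc = -18 μC = -1.80×10^-5 C.
Applying ∮E·dA = Q_enc/ε₀ with Φ = E(4πr²):
E = k|Q_enc|/r² = (8.99×10^9)(1.80e-5)/(0.171)² = 5.53×10^6 N/C.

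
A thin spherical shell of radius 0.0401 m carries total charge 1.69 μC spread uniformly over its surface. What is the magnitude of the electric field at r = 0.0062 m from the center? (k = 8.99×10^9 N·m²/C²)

E = 0

Take a concentric spherical Gaussian surface of radius r = 0.0062 m (inside the shell, r < 0.0401 m).
All the charge is outside the Gaussian surface: Q_enc = 0, hence E = 0 everywhere inside the shell.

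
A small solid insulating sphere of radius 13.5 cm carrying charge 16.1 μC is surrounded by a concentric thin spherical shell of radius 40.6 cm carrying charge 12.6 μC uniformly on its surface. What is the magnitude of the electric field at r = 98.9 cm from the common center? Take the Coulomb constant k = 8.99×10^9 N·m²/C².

E = 2.64×10^5 V/m

Take a concentric spherical Gaussian surface of radius r = 98.9 cm (r > 40.6 cm, enclosing both).
Q_enc = (16.1 μC) + (12.6 μC) = 2.87×10^-5 C.
By Gauss's law, ∮E·dA = E·4πr² = Q_enc/ε₀.
E = k|Q_enc|/r² = (8.99×10^9)(2.87×10^-5)/(0.989)² = 2.64e5 N/C.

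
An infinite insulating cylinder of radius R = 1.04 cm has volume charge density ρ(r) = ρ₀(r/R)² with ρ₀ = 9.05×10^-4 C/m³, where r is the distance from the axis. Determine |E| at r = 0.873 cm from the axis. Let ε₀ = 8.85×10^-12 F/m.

E = 1.57×10^5 V/m

Choose a coaxial cylinder of radius r = 0.873 cm (arbitrary length L) as the Gaussian surface (r < R).
λ_enc = ∫₀^r ρ(r')·2πr' dr' = (2πρ₀/R²)·r^4/4 = 7.634×10^-8 C/m.
By Gauss's law (flux through the curved wall only), E·2πrL = λ_enc L/ε₀.
E = |λ_enc|/(2πε₀r) = (7.634×10^-8)/(2π·8.85×10^-12·0.00873) = 1.57e5 N/C.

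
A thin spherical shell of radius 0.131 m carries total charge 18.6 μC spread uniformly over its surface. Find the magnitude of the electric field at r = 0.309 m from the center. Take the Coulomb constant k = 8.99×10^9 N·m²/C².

|E| ≈ 1.75×10^6 N/C

By spherical symmetry E is radial; choose a Gaussian sphere of radius r = 0.309 m (r > 0.131 m).
The entire shell is enclosed: Q_enc = 1.86×10^-5 C.
Gauss's law: E·4πr² = Q_enc/ε₀.
E = k|Q_enc|/r² = (8.99×10^9)(1.86×10^-5)/(0.309)² = 1.75×10^6 N/C.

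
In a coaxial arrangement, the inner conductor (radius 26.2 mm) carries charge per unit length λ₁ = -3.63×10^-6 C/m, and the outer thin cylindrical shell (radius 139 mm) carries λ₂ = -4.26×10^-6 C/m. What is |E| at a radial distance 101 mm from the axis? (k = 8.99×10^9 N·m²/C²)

Take a coaxial cylindrical Gaussian surface of radius r = 101 mm and length L (between the conductors, 26.2 mm < r < 139 mm).
The shell at 139 mm lies outside the Gaussian surface, so λ_enc = λ₁ = -3.63e-6 C/m.
Applying ∮E·dA = Q_enc/ε₀ with the end caps contributing no flux:
E = 2k|λ_enc|/r = 2(8.99×10^9)(3.63×10^-6)/(0.101) = 6.46×10^5 N/C.

E ≈ 6.46e5 V/m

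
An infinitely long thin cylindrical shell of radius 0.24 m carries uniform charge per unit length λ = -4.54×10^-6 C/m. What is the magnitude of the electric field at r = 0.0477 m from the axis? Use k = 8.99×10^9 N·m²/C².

By cylindrical symmetry E is radial; use a coaxial Gaussian cylinder of radius 0.0477 m and length L (r < 0.24 m, inside the shell).
No charge is enclosed, so Gauss's law gives E·2πrL = 0 ⇒ E = 0.

E = 0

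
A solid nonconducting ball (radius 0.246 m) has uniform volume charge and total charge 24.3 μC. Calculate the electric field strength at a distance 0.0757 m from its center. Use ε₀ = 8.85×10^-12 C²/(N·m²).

Use a concentric Gaussian sphere at r = 0.0757 m (r < R).
Only the charge within r is enclosed: Q_enc = Q·(r/R)³ = (24.3 μC)·(0.0757 m/0.246 m)³ = 7.081×10^-7 C.
By Gauss's law, ∮E·dA = E·4πr² = Q_enc/ε₀.
E = |Q_enc|/(4πε₀r²) = (7.081×10^-7)/(4π·8.85×10^-12·(0.0757)²) = 1.11e6 N/C.

E = 1.11e6 N/C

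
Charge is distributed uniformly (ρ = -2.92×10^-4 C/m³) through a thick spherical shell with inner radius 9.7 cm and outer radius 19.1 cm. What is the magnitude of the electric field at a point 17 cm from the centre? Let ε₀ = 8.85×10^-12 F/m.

E ≈ 1.52×10^6 N/C

Symmetry ⇒ E = E(r) r̂. Gaussian sphere of radius r = 17 cm (within the shell material, 9.7 cm < r < 19.1 cm).
Enclosed charge is the volume from a to r: Q_enc = (4π/3)ρ(r³ − a³) = -4.893×10^-6 C.
Gauss's law: E·4πr² = Q_enc/ε₀.
E = |Q_enc|/(4πε₀r²) = (4.893e-6)/(4π·8.85×10^-12·(0.17)²) = 1.52×10^6 N/C.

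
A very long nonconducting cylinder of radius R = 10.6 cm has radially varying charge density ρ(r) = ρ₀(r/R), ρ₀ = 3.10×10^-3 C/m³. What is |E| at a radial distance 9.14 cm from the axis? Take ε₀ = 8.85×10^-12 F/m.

E = 9.20×10^6 V/m

Take a coaxial cylindrical Gaussian surface of radius r = 9.14 cm and length L (r < R).
λ_enc = ∫₀^r ρ(r')·2πr' dr' = (2πρ₀/R)·r^3/3 = 4.677×10^-5 C/m.
Since E is radial and uniform over the curved surface, Φ = E·2πrL = Q_enc/ε₀ = λ_enc L/ε₀.
E = |λ_enc|/(2πε₀r) = (4.677×10^-5)/(2π·8.85×10^-12·0.0914) = 9.20e6 N/C.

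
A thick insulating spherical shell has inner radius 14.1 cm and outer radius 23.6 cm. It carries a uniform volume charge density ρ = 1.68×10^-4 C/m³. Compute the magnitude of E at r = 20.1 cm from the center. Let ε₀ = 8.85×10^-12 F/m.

Take a concentric spherical Gaussian surface of radius r = 20.1 cm (within the shell material, 14.1 cm < r < 23.6 cm).
Enclosed charge is the volume from a to r: Q_enc = (4π/3)ρ(r³ − a³) = 3.742×10^-6 C.
By Gauss's law, ∮E·dA = E·4πr² = Q_enc/ε₀.
E = |Q_enc|/(4πε₀r²) = (3.742×10^-6)/(4π·8.85×10^-12·(0.201)²) = 8.33×10^5 N/C.

|E| = 8.33e5 N/C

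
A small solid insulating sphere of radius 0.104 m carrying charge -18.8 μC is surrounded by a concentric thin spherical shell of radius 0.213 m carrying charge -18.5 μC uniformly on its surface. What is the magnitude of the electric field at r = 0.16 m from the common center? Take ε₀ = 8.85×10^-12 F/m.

|E| ≈ 6.60×10^6 V/m

By spherical symmetry E is radial; choose a Gaussian sphere of radius r = 0.16 m (between the bodies, 0.104 m < r < 0.213 m).
The shell at 0.213 m lies outside the Gaussian surface, so Q_enc = -18.8 μC = -1.88e-5 C.
Applying ∮E·dA = Q_enc/ε₀ with Φ = E(4πr²):
E = |Q_enc|/(4πε₀r²) = (1.88e-5)/(4π·8.85×10^-12·(0.16)²) = 6.60×10^6 N/C.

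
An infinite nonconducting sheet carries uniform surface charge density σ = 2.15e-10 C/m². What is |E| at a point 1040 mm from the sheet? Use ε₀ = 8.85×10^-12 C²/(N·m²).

E ≈ 12.1 V/m

By planar symmetry E is perpendicular to the sheet and uniform; use a Gaussian pillbox with flat faces of area A on each side of the sheet.
Only the two end caps contribute flux: Φ = 2EA. With Q_enc = σA, Gauss's law gives E = |σ|/(2ε₀).
E = |σ|/(2ε₀) = (2.15e-10)/(2·8.85×10^-12) = 12.1 N/C.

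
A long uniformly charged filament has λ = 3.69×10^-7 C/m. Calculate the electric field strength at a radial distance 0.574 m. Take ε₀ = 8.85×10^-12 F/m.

Take a coaxial cylindrical Gaussian surface of radius r = 0.574 m and length L.
Q_enc = λL, so λ_enc = 3.69e-7 C/m.
By Gauss's law (flux through the curved wall only), E·2πrL = λ_enc L/ε₀.
E = |λ_enc|/(2πε₀r) = (3.69×10^-7)/(2π·8.85×10^-12·0.574) = 1.16×10^4 N/C.

E ≈ 1.16×10^4 N/C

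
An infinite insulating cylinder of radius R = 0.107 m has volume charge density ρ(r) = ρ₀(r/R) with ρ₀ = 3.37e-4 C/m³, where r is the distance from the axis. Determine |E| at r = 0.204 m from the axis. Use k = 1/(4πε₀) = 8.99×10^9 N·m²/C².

Coaxial Gaussian cylinder, radius r = 0.204 m, length L (r > R, full charge per length enclosed).
λ_enc = 2π ∫₀^R ρ₀(r'/R)^1 r' dr' = 2πρ₀R²/3 = 8.081×10^-6 C/m.
By Gauss's law (flux through the curved wall only), E·2πrL = λ_enc L/ε₀.
E = 2k|λ_enc|/r = 2(8.99×10^9)(8.081×10^-6)/(0.204) = 7.12×10^5 N/C.

|E| ≈ 7.12×10^5 V/m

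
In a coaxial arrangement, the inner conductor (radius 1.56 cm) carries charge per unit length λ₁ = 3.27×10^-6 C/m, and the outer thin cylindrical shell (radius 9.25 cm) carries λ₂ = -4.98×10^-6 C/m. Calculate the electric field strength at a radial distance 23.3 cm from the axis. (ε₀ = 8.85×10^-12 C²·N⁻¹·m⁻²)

Coaxial Gaussian cylinder, radius r = 23.3 cm, length L (r > 9.25 cm, enclosing both).
λ_enc = λ₁ + λ₂ = (3.27×10^-6) + (-4.98×10^-6) = -1.71×10^-6 C/m.
Gauss's law: E·2πrL = λ_enc L/ε₀.
E = |λ_enc|/(2πε₀r) = (1.71e-6)/(2π·8.85×10^-12·0.233) = 1.32×10^5 N/C.

|E| = 1.32×10^5 N/C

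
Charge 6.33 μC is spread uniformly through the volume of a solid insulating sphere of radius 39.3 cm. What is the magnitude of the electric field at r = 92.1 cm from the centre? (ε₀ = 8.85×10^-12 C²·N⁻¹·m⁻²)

By spherical symmetry E is radial; choose a Gaussian sphere of radius r = 92.1 cm (r > R, so the entire charge is enclosed).
Q_enc = 6.33 μC = 6.33×10^-6 C.
Since E is radial and uniform over the Gaussian sphere, Φ = E·4πr² = Q_enc/ε₀.
E = |Q_enc|/(4πε₀r²) = (6.33e-6)/(4π·8.85×10^-12·(0.921)²) = 6.71×10^4 N/C.

6.71×10^4 N/C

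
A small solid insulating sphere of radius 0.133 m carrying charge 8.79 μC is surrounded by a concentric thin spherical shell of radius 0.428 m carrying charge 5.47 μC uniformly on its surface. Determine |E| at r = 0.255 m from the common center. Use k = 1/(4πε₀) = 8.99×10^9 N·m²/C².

Use a concentric Gaussian sphere at r = 0.255 m (between the bodies, 0.133 m < r < 0.428 m).
The shell at 0.428 m lies outside the Gaussian surface, so Q_enc = 8.79 μC = 8.79×10^-6 C.
Applying ∮E·dA = Q_enc/ε₀ with Φ = E(4πr²):
E = k|Q_enc|/r² = (8.99×10^9)(8.79e-6)/(0.255)² = 1.22×10^6 N/C.

|E| ≈ 1.22e6 V/m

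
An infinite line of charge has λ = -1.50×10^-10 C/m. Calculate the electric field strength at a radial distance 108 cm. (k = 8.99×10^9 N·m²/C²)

Coaxial Gaussian cylinder, radius r = 108 cm, length L.
Q_enc = λL, so λ_enc = -1.50×10^-10 C/m.
By Gauss's law (flux through the curved wall only), E·2πrL = λ_enc L/ε₀.
E = 2k|λ_enc|/r = 2(8.99×10^9)(1.50×10^-10)/(1.08) = 2.5 N/C.

|E| = 2.5 N/C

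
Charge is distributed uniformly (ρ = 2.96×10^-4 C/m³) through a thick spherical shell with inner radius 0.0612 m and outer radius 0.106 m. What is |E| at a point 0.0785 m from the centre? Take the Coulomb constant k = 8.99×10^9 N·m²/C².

E = 4.60e5 V/m

By spherical symmetry E is radial; choose a Gaussian sphere of radius r = 0.0785 m (within the shell material, 0.0612 m < r < 0.106 m).
Enclosed charge is the volume from a to r: Q_enc = (4π/3)ρ(r³ − a³) = 3.156×10^-7 C.
Applying ∮E·dA = Q_enc/ε₀ with Φ = E(4πr²):
E = k|Q_enc|/r² = (8.99×10^9)(3.156e-7)/(0.0785)² = 4.60e5 N/C.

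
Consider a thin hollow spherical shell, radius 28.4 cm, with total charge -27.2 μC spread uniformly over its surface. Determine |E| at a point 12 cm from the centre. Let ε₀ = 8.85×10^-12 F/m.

|E| = 0 V/m

Use a concentric Gaussian sphere at r = 12 cm (inside the shell, r < 28.4 cm).
All the charge is outside the Gaussian surface: Q_enc = 0, hence E = 0 everywhere inside the shell.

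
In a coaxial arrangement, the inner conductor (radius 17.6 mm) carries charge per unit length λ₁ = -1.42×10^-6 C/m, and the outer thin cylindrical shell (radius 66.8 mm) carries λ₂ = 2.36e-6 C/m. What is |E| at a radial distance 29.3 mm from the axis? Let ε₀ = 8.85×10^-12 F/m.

|E| ≈ 8.72e5 V/m

By cylindrical symmetry E is radial; use a coaxial Gaussian cylinder of radius 29.3 mm and length L (between the conductors, 17.6 mm < r < 66.8 mm).
Only the inner wire is enclosed; the outer shell contributes nothing inside itself. λ_enc = λ₁ = -1.42e-6 C/m.
By Gauss's law (flux through the curved wall only), E·2πrL = λ_enc L/ε₀.
E = |λ_enc|/(2πε₀r) = (1.42×10^-6)/(2π·8.85×10^-12·0.0293) = 8.72×10^5 N/C.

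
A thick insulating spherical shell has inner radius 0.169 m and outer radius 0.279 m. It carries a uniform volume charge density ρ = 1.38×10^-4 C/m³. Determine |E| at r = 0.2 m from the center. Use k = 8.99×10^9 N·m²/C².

Symmetry ⇒ E = E(r) r̂. Gaussian sphere of radius r = 0.2 m (within the shell material, 0.169 m < r < 0.279 m).
Only the shell between 0.169 m and r is enclosed: Q_enc = ρ·(4π/3)(r³ − a³) = (1.38×10^-4)·(4π/3)·((0.2)³ − (0.169)³) = 1.834×10^-6 C.
Applying ∮E·dA = Q_enc/ε₀ with Φ = E(4πr²):
E = k|Q_enc|/r² = (8.99×10^9)(1.834e-6)/(0.2)² = 4.12×10^5 N/C.

|E| ≈ 4.12×10^5 N/C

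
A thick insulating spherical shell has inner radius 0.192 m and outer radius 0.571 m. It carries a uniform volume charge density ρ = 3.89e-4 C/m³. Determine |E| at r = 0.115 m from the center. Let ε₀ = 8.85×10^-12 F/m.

E = 0 (no enclosed charge)

By spherical symmetry E is radial; choose a Gaussian sphere of radius r = 0.115 m (r < 0.192 m, inside the empty cavity).
No charge is enclosed, so by Gauss's law E·4πr² = 0 ⇒ E = 0.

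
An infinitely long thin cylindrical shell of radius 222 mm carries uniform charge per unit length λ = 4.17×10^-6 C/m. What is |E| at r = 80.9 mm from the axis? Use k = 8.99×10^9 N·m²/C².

Take a coaxial cylindrical Gaussian surface of radius r = 80.9 mm and length L (r < 222 mm, inside the shell).
No charge is enclosed, so Gauss's law gives E·2πrL = 0 ⇒ E = 0.

|E| = 0 N/C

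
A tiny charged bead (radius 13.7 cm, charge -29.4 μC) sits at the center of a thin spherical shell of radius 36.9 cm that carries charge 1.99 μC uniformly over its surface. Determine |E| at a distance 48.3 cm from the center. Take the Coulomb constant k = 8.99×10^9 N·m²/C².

|E| ≈ 1.06×10^6 V/m

Take a concentric spherical Gaussian surface of radius r = 48.3 cm (r > 36.9 cm, enclosing both).
Q_enc = (-29.4 μC) + (1.99 μC) = -2.741×10^-5 C.
Applying ∮E·dA = Q_enc/ε₀ with Φ = E(4πr²):
E = k|Q_enc|/r² = (8.99×10^9)(2.741×10^-5)/(0.483)² = 1.06×10^6 N/C.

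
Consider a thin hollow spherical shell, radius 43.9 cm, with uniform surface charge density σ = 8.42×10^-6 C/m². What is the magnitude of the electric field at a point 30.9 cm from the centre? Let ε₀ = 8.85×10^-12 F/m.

E = 0 (no enclosed charge)

Take a concentric spherical Gaussian surface of radius r = 30.9 cm (inside the shell, r < 43.9 cm).
No charge lies within this surface, so Q_enc = 0 and Gauss's law gives E·4πr² = 0 ⇒ E = 0.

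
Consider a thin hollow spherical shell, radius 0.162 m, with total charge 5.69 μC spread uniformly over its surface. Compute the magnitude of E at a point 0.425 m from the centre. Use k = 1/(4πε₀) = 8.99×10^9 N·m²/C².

Take a concentric spherical Gaussian surface of radius r = 0.425 m (r > 0.162 m).
The entire shell is enclosed: Q_enc = 5.69×10^-6 C.
Gauss's law: E·4πr² = Q_enc/ε₀.
E = k|Q_enc|/r² = (8.99×10^9)(5.69×10^-6)/(0.425)² = 2.83×10^5 N/C.

E ≈ 2.83×10^5 N/C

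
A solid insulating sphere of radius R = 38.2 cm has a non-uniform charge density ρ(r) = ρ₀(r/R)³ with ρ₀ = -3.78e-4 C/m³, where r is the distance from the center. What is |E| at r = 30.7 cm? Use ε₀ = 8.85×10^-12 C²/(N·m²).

|E| = 1.13×10^6 V/m

By spherical symmetry E is radial; choose a Gaussian sphere of radius r = 30.7 cm (r < R).
Q_enc = ∫₀^r ρ(r')·4πr'² dr' = (4πρ₀/R³) ∫₀^r r'^5 dr' = 4πρ₀ r^6/(6·R³) = -1.189×10^-5 C.
Applying ∮E·dA = Q_enc/ε₀ with Φ = E(4πr²):
E = |Q_enc|/(4πε₀r²) = (1.189×10^-5)/(4π·8.85×10^-12·(0.307)²) = 1.13e6 N/C.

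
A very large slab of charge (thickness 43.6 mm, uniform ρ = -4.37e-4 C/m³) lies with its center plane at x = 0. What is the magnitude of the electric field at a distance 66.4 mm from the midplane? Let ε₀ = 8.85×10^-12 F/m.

The point |x| = 66.4 mm lies outside the slab (half-thickness 0.0218 m). A symmetric pillbox spanning the full slab encloses Q_enc = ρ·d·A.
Flux = 2EA ⇒ E = |ρ|d/(2ε₀), independent of distance outside.
E = (4.37×10^-4)(0.0436)/(2·8.85×10^-12) = 1.08e6 N/C.

E ≈ 1.08×10^6 N/C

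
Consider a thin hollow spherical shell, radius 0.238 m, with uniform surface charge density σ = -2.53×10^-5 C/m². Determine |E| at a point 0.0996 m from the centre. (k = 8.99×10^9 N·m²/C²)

|E| = 0 N/C

Take a concentric spherical Gaussian surface of radius r = 0.0996 m (inside the shell, r < 0.238 m).
No charge lies within this surface, so Q_enc = 0 and Gauss's law gives E·4πr² = 0 ⇒ E = 0.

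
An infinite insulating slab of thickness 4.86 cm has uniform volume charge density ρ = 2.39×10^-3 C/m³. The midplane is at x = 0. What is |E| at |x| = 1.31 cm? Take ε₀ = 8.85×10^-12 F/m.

3.54×10^6 V/m

By symmetry E is perpendicular to the slab. A Gaussian pillbox from −1.31 cm to +1.31 cm (face area A) lies entirely within the slab.
Q_enc = ρ·(2x)·A and flux = 2EA, so 2EA = 2ρxA/ε₀ ⇒ E = |ρ|x/ε₀.
E = (2.39e-3)(0.0131)/(8.85×10^-12) = 3.54e6 N/C.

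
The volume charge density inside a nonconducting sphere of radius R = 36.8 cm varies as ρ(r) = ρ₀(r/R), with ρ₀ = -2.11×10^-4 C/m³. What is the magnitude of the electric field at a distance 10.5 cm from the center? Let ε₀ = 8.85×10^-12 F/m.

E = 1.79×10^5 N/C

By spherical symmetry E is radial; choose a Gaussian sphere of radius r = 10.5 cm (r < R).
Integrate the density: Q_enc = 4π ∫₀^r ρ₀(r'/R)^1 r'² dr' = 4πρ₀ r^4/(4·R) = -2.189e-7 C.
Since E is radial and uniform over the Gaussian sphere, Φ = E·4πr² = Q_enc/ε₀.
E = |Q_enc|/(4πε₀r²) = (2.189×10^-7)/(4π·8.85×10^-12·(0.105)²) = 1.79×10^5 N/C.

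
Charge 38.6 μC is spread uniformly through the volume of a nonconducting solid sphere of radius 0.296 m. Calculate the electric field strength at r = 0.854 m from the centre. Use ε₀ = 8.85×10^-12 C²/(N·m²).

Take a concentric spherical Gaussian surface of radius r = 0.854 m (r > R, so the entire charge is enclosed).
Q_enc = 38.6 μC = 3.86×10^-5 C.
Gauss's law: E·4πr² = Q_enc/ε₀.
E = |Q_enc|/(4πε₀r²) = (3.86×10^-5)/(4π·8.85×10^-12·(0.854)²) = 4.76×10^5 N/C.

E = 4.76e5 V/m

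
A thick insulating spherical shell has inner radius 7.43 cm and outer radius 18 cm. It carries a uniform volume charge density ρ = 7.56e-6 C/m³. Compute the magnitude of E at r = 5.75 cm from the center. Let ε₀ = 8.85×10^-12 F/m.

Symmetry ⇒ E = E(r) r̂. Gaussian sphere of radius r = 5.75 cm (r < 7.43 cm, inside the empty cavity).
Q_enc = 0 (all charge lies at larger r); Gauss's law gives E = 0.

|E| = 0 V/m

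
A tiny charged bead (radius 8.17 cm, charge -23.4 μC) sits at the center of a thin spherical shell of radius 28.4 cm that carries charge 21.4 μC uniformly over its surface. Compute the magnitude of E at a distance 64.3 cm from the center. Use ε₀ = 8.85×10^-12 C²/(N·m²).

By spherical symmetry E is radial; choose a Gaussian sphere of radius r = 64.3 cm (r > 28.4 cm, enclosing both).
Q_enc = (-23.4 μC) + (21.4 μC) = -2.00e-6 C.
Applying ∮E·dA = Q_enc/ε₀ with Φ = E(4πr²):
E = |Q_enc|/(4πε₀r²) = (2.00×10^-6)/(4π·8.85×10^-12·(0.643)²) = 4.35×10^4 N/C.

E ≈ 4.35×10^4 V/m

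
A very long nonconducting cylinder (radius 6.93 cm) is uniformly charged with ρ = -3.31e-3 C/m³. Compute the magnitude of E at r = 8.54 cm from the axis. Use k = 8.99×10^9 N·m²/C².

E ≈ 1.05e7 N/C

Coaxial Gaussian cylinder, radius r = 8.54 cm, length L (r > 6.93 cm, full cross-section enclosed).
λ_enc = ρ·πR² = (-3.31e-3)π(0.0693)² = -4.994×10^-5 C/m.
Applying ∮E·dA = Q_enc/ε₀ with the end caps contributing no flux:
E = 2k|λ_enc|/r = 2(8.99×10^9)(4.994e-5)/(0.0854) = 1.05×10^7 N/C.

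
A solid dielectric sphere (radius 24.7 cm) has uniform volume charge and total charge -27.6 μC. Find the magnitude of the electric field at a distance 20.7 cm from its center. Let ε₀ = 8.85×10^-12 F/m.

E = 3.41e6 N/C

Take a concentric spherical Gaussian surface of radius r = 20.7 cm (r < R).
Only the charge within r is enclosed: Q_enc = Q·(r/R)³ = (-27.6 μC)·(20.7 cm/24.7 cm)³ = -1.625×10^-5 C.
By Gauss's law, ∮E·dA = E·4πr² = Q_enc/ε₀.
E = |Q_enc|/(4πε₀r²) = (1.625×10^-5)/(4π·8.85×10^-12·(0.207)²) = 3.41×10^6 N/C.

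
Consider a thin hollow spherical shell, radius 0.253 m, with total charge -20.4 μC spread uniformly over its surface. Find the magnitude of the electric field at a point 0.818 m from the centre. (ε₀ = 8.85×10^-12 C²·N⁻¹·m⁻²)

|E| = 2.74×10^5 N/C

Symmetry ⇒ E = E(r) r̂. Gaussian sphere of radius r = 0.818 m (r > 0.253 m).
The entire shell is enclosed: Q_enc = -2.04×10^-5 C.
Since E is radial and uniform over the Gaussian sphere, Φ = E·4πr² = Q_enc/ε₀.
E = |Q_enc|/(4πε₀r²) = (2.04e-5)/(4π·8.85×10^-12·(0.818)²) = 2.74e5 N/C.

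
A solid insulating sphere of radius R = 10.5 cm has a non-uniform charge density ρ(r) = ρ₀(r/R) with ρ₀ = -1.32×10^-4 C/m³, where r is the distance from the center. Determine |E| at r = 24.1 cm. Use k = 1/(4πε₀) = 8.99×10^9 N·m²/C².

Symmetry ⇒ E = E(r) r̂. Gaussian sphere of radius r = 24.1 cm (r > R, all charge enclosed).
Q_enc = 4π ∫₀^R ρ₀(r'/R)^1 r'² dr' = 4πρ₀R³/4 = -4.801×10^-7 C.
By Gauss's law, ∮E·dA = E·4πr² = Q_enc/ε₀.
E = k|Q_enc|/r² = (8.99×10^9)(4.801×10^-7)/(0.241)² = 7.43×10^4 N/C.

7.43×10^4 N/C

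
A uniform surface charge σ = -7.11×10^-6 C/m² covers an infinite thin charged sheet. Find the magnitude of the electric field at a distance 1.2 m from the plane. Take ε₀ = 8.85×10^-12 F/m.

4.02×10^5 N/C

Choose a cylindrical pillbox piercing the sheet, end faces (area A) parallel to it.
Only the two end caps contribute flux: Φ = 2EA. With Q_enc = σA, Gauss's law gives E = |σ|/(2ε₀).
E = |σ|/(2ε₀) = (7.11×10^-6)/(2·8.85×10^-12) = 4.02×10^5 N/C.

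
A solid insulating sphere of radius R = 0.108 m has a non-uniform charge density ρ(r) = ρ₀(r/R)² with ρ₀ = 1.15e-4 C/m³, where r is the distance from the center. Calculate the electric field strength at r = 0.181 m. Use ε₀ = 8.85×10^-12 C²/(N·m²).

By spherical symmetry E is radial; choose a Gaussian sphere of radius r = 0.181 m (r > R, all charge enclosed).
Q_enc = 4π ∫₀^R ρ₀(r'/R)^2 r'² dr' = 4πρ₀R³/5 = 3.641e-7 C.
Gauss's law: E·4πr² = Q_enc/ε₀.
E = |Q_enc|/(4πε₀r²) = (3.641×10^-7)/(4π·8.85×10^-12·(0.181)²) = 9.99×10^4 N/C.

|E| ≈ 9.99e4 N/C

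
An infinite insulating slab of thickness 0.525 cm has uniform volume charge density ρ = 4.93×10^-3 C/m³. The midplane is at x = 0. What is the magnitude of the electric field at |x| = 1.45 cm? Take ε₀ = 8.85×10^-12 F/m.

|E| = 1.46×10^6 V/m

The point |x| = 1.45 cm lies outside the slab (half-thickness 0.002625 m). A symmetric pillbox spanning the full slab encloses Q_enc = ρ·d·A.
Flux = 2EA ⇒ E = |ρ|d/(2ε₀), independent of distance outside.
E = (4.93×10^-3)(0.00525)/(2·8.85×10^-12) = 1.46×10^6 N/C.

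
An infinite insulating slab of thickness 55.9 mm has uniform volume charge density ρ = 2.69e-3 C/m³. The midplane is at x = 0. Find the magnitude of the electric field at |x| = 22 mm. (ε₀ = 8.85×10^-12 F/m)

By symmetry E is perpendicular to the slab. A Gaussian pillbox from −22 mm to +22 mm (face area A) lies entirely within the slab.
Q_enc = ρ·(2x)·A and flux = 2EA, so 2EA = 2ρxA/ε₀ ⇒ E = |ρ|x/ε₀.
E = (2.69e-3)(0.022)/(8.85×10^-12) = 6.69×10^6 N/C.

|E| = 6.69×10^6 V/m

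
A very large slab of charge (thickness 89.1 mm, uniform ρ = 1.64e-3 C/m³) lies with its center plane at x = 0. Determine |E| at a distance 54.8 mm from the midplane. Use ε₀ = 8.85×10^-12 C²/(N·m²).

|E| ≈ 8.26e6 V/m

The point |x| = 54.8 mm lies outside the slab (half-thickness 0.04455 m). A symmetric pillbox spanning the full slab encloses Q_enc = ρ·d·A.
Flux = 2EA ⇒ E = |ρ|d/(2ε₀), independent of distance outside.
E = (1.64e-3)(0.0891)/(2·8.85×10^-12) = 8.26×10^6 N/C.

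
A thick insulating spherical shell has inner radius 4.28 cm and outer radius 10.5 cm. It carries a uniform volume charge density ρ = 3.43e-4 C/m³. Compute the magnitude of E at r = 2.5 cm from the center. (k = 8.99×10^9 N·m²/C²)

E = 0

Symmetry ⇒ E = E(r) r̂. Gaussian sphere of radius r = 2.5 cm (r < 4.28 cm, inside the empty cavity).
Q_enc = 0 (all charge lies at larger r); Gauss's law gives E = 0.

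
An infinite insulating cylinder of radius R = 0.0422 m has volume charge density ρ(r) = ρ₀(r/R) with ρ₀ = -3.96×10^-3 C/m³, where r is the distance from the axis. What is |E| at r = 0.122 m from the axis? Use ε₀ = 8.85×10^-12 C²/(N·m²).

E ≈ 2.18×10^6 N/C

By cylindrical symmetry E is radial; use a coaxial Gaussian cylinder of radius 0.122 m and length L (r > R, full charge per length enclosed).
λ_enc = 2π ∫₀^R ρ₀(r'/R)^1 r' dr' = 2πρ₀R²/3 = -1.477×10^-5 C/m.
Gauss's law: E·2πrL = λ_enc L/ε₀.
E = |λ_enc|/(2πε₀r) = (1.477×10^-5)/(2π·8.85×10^-12·0.122) = 2.18×10^6 N/C.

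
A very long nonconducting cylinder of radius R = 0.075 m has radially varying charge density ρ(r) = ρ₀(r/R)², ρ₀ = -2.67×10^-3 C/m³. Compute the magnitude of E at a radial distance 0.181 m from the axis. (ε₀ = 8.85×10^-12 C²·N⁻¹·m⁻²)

Coaxial Gaussian cylinder, radius r = 0.181 m, length L (r > R, full charge per length enclosed).
λ_enc = 2π ∫₀^R ρ₀(r'/R)^2 r' dr' = 2πρ₀R²/4 = -2.359×10^-5 C/m.
Gauss's law: E·2πrL = λ_enc L/ε₀.
E = |λ_enc|/(2πε₀r) = (2.359×10^-5)/(2π·8.85×10^-12·0.181) = 2.34×10^6 N/C.

|E| ≈ 2.34×10^6 V/m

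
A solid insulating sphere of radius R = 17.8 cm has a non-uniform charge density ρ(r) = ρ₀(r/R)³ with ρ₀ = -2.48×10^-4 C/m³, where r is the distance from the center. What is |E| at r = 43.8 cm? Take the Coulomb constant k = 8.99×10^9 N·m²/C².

|E| = 1.37×10^5 N/C

Take a concentric spherical Gaussian surface of radius r = 43.8 cm (r > R, all charge enclosed).
Q_enc = 4π ∫₀^R ρ₀(r'/R)^3 r'² dr' = 4πρ₀R³/6 = -2.929e-6 C.
Applying ∮E·dA = Q_enc/ε₀ with Φ = E(4πr²):
E = k|Q_enc|/r² = (8.99×10^9)(2.929×10^-6)/(0.438)² = 1.37×10^5 N/C.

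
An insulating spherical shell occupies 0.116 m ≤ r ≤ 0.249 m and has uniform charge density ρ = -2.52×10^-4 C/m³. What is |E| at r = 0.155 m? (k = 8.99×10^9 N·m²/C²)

8.54e5 V/m

Use a concentric Gaussian sphere at r = 0.155 m (within the shell material, 0.116 m < r < 0.249 m).
Enclosed charge is the volume from a to r: Q_enc = (4π/3)ρ(r³ − a³) = -2.283×10^-6 C.
By Gauss's law, ∮E·dA = E·4πr² = Q_enc/ε₀.
E = k|Q_enc|/r² = (8.99×10^9)(2.283×10^-6)/(0.155)² = 8.54×10^5 N/C.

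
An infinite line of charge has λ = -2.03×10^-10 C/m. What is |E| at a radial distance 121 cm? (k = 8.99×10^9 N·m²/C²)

By cylindrical symmetry E is radial; use a coaxial Gaussian cylinder of radius 121 cm and length L.
Q_enc = λL, so λ_enc = -2.03×10^-10 C/m.
Gauss's law: E·2πrL = λ_enc L/ε₀.
E = 2k|λ_enc|/r = 2(8.99×10^9)(2.03×10^-10)/(1.21) = 3.02 N/C.

|E| ≈ 3.02 N/C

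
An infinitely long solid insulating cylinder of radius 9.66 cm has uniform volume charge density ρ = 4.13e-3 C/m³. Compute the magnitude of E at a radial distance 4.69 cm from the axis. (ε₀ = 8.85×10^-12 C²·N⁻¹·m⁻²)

E = 1.09e7 V/m

Choose a coaxial cylinder of radius r = 4.69 cm (arbitrary length L) as the Gaussian surface (r < R).
Charge inside radius r per length L is ρ·πr²·L, so λ_enc = ρπr² = 2.854×10^-5 C/m.
Since E is radial and uniform over the curved surface, Φ = E·2πrL = Q_enc/ε₀ = λ_enc L/ε₀.
E = |λ_enc|/(2πε₀r) = (2.854×10^-5)/(2π·8.85×10^-12·0.0469) = 1.09×10^7 N/C.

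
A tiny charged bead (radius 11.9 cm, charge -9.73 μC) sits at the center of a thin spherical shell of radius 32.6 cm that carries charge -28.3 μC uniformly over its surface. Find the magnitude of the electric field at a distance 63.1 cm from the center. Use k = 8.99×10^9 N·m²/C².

Take a concentric spherical Gaussian surface of radius r = 63.1 cm (r > 32.6 cm, enclosing both).
Q_enc = (-9.73 μC) + (-28.3 μC) = -3.803×10^-5 C.
Gauss's law: E·4πr² = Q_enc/ε₀.
E = k|Q_enc|/r² = (8.99×10^9)(3.803×10^-5)/(0.631)² = 8.59×10^5 N/C.

8.59×10^5 N/C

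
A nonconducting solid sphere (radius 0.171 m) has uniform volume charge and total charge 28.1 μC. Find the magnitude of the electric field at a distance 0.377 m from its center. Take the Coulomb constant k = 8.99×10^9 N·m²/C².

Symmetry ⇒ E = E(r) r̂. Gaussian sphere of radius r = 0.377 m (r > R, so the entire charge is enclosed).
Q_enc = 28.1 μC = 2.81×10^-5 C.
By Gauss's law, ∮E·dA = E·4πr² = Q_enc/ε₀.
E = k|Q_enc|/r² = (8.99×10^9)(2.81×10^-5)/(0.377)² = 1.78×10^6 N/C.

|E| ≈ 1.78e6 N/C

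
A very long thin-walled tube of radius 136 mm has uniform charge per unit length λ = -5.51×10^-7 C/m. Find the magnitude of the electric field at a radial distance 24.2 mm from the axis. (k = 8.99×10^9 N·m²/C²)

E = 0 (no enclosed charge)

Coaxial Gaussian cylinder, radius r = 24.2 mm, length L (r < 136 mm, inside the shell).
No charge is enclosed, so Gauss's law gives E·2πrL = 0 ⇒ E = 0.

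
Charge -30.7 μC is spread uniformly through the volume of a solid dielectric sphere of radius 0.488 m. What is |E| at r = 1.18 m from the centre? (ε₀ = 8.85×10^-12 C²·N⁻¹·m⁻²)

|E| = 1.98×10^5 N/C

Use a concentric Gaussian sphere at r = 1.18 m (r > R, so the entire charge is enclosed).
Q_enc = -30.7 μC = -3.07×10^-5 C.
Since E is radial and uniform over the Gaussian sphere, Φ = E·4πr² = Q_enc/ε₀.
E = |Q_enc|/(4πε₀r²) = (3.07×10^-5)/(4π·8.85×10^-12·(1.18)²) = 1.98e5 N/C.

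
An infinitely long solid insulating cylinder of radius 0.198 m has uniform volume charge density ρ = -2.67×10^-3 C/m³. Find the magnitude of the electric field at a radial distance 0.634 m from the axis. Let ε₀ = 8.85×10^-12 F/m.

Coaxial Gaussian cylinder, radius r = 0.634 m, length L (r > 0.198 m, full cross-section enclosed).
λ_enc = ρ·πR² = (-2.67×10^-3)π(0.198)² = -3.288×10^-4 C/m.
Applying ∮E·dA = Q_enc/ε₀ with the end caps contributing no flux:
E = |λ_enc|/(2πε₀r) = (3.288×10^-4)/(2π·8.85×10^-12·0.634) = 9.33e6 N/C.

|E| ≈ 9.33×10^6 V/m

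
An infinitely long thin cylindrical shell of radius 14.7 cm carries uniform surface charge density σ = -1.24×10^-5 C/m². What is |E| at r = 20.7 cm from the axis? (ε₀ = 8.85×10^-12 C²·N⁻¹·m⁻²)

Coaxial Gaussian cylinder, radius r = 20.7 cm, length L (r > 14.7 cm).
The whole shell is enclosed: λ_enc = σ·2πR = (-1.24×10^-5)·2π·(0.147) = -1.145×10^-5 C/m.
By Gauss's law (flux through the curved wall only), E·2πrL = λ_enc L/ε₀.
E = |λ_enc|/(2πε₀r) = (1.145×10^-5)/(2π·8.85×10^-12·0.207) = 9.95×10^5 N/C.

E ≈ 9.95×10^5 N/C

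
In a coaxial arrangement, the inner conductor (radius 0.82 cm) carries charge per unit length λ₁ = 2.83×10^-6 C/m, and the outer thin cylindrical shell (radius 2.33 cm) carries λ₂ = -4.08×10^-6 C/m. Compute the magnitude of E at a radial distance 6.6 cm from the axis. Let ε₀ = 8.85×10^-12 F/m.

|E| = 3.41×10^5 N/C

By cylindrical symmetry E is radial; use a coaxial Gaussian cylinder of radius 6.6 cm and length L (r > 2.33 cm, enclosing both).
λ_enc = λ₁ + λ₂ = (2.83e-6) + (-4.08×10^-6) = -1.25e-6 C/m.
Gauss's law: E·2πrL = λ_enc L/ε₀.
E = |λ_enc|/(2πε₀r) = (1.25×10^-6)/(2π·8.85×10^-12·0.066) = 3.41×10^5 N/C.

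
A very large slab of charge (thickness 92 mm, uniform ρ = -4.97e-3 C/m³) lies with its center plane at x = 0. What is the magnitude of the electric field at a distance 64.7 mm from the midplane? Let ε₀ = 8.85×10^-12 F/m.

E = 2.58×10^7 N/C

The point |x| = 64.7 mm lies outside the slab (half-thickness 0.046 m). A symmetric pillbox spanning the full slab encloses Q_enc = ρ·d·A.
Flux = 2EA ⇒ E = |ρ|d/(2ε₀), independent of distance outside.
E = (4.97×10^-3)(0.092)/(2·8.85×10^-12) = 2.58×10^7 N/C.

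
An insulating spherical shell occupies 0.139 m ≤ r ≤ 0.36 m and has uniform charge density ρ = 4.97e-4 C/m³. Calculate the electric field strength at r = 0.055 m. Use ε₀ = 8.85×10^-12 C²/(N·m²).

Take a concentric spherical Gaussian surface of radius r = 0.055 m (r < 0.139 m, inside the empty cavity).
No charge is enclosed, so by Gauss's law E·4πr² = 0 ⇒ E = 0.

E = 0 (no enclosed charge)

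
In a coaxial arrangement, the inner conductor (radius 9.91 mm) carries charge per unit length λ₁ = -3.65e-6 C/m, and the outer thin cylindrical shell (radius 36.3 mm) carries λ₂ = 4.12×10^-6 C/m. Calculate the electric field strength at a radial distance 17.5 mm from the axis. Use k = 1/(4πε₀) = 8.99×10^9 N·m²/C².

Coaxial Gaussian cylinder, radius r = 17.5 mm, length L (between the conductors, 9.91 mm < r < 36.3 mm).
The shell at 36.3 mm lies outside the Gaussian surface, so λ_enc = λ₁ = -3.65e-6 C/m.
Gauss's law: E·2πrL = λ_enc L/ε₀.
E = 2k|λ_enc|/r = 2(8.99×10^9)(3.65×10^-6)/(0.0175) = 3.75×10^6 N/C.

E ≈ 3.75×10^6 N/C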